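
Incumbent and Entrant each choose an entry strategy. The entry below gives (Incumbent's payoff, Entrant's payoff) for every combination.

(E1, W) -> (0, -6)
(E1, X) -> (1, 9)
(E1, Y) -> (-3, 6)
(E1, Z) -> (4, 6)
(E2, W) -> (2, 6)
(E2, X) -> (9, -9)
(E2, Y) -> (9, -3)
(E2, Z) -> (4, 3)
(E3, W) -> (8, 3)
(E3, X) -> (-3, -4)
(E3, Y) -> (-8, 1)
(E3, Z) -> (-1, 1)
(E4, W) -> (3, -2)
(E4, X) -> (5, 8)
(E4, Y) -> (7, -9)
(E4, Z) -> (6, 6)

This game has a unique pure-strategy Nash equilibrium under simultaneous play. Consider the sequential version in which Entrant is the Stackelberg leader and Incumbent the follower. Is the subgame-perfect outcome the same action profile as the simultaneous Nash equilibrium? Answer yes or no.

no

Incumbent best-responds to each possible Entrant move:
- W: Incumbent compares 0, 2, 8, 3 and picks E3; Entrant would get 3.
- X: Incumbent compares 1, 9, -3, 5 and picks E2; Entrant would get -9.
- Y: Incumbent compares -3, 9, -8, 7 and picks E2; Entrant would get -3.
- Z: Incumbent compares 4, 4, -1, 6 and picks E4; Entrant would get 6.
Entrant's induced payoffs are 3, -9, -3, 6, so Entrant commits to Z. Subgame-perfect outcome: (E4, Z) with payoffs (6, 6).
For the simultaneous game, intersect best replies.
Incumbent's best replies: W→E3; X→E2; Y→E2; Z→E4.
Entrant's best replies: E1→X; E2→W; E3→W; E4→X.
Only (E3, W) has each player best-responding; Nash payoffs (8, 3).
Sequential outcome (E4, Z) differs from the Nash profile (E3, W).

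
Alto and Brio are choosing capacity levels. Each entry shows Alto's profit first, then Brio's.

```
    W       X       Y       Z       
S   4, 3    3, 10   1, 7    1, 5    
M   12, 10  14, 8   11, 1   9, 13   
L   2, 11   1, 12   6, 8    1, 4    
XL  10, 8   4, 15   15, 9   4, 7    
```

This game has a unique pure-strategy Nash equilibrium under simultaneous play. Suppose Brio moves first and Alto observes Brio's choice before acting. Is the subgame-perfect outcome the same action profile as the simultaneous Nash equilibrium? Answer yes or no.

yes

Work backward from Alto's decision.
- W: Alto compares 4, 12, 2, 10 and picks M; Brio would get 10.
- X: Alto compares 3, 14, 1, 4 and picks M; Brio would get 8.
- Y: Alto compares 1, 11, 6, 15 and picks XL; Brio would get 9.
- Z: Alto compares 1, 9, 1, 4 and picks M; Brio would get 13.
Maximizing over 10, 8, 9, 13, Brio chooses Z. Subgame-perfect outcome: (M, Z) with payoffs (9, 13).
Now find the simultaneous Nash equilibrium.
Alto's best replies: W→M; X→M; Y→XL; Z→M.
Brio's best replies: S→X; M→Z; L→X; XL→X.
Only (M, Z) has each player best-responding; Nash payoffs (9, 13).
Sequential outcome (M, Z) coincides with the Nash profile (M, Z).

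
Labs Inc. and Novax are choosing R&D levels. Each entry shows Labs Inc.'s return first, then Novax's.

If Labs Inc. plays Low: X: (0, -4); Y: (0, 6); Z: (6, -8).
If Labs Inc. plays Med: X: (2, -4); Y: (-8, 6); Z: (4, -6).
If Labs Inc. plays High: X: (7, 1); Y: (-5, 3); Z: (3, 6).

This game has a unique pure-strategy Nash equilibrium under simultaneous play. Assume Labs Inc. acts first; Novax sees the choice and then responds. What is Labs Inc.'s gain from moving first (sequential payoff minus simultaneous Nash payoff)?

Solve by backward induction (Labs Inc. leads).
- Low: BR = Y, leader payoff 0.
- Med: BR = Y, leader payoff -8.
- High: BR = Z, leader payoff 3.
Labs Inc.'s induced payoffs are 0, -8, 3, so Labs Inc. commits to High. Subgame-perfect outcome: (High, Z) with payoffs (3, 6).
For the simultaneous game, intersect best replies.
Labs Inc.'s best replies: X→High; Y→Low; Z→Low.
Novax's best replies: Low→Y; Med→Y; High→Z.
The unique mutual best reply is (Low, Y), giving (0, 6).
Labs Inc.'s commitment gain: 3 − 0 = 3.

3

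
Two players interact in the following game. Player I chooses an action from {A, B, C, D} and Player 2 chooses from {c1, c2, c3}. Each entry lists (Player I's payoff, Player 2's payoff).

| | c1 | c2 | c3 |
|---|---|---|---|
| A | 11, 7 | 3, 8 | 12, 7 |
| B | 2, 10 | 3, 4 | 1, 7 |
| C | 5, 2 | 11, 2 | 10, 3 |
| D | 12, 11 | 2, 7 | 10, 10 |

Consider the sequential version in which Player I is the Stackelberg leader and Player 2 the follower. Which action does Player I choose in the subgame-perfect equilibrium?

Solve by backward induction (Player I leads).
- A → Player 2 plays c2 (best of 7, 8, 7); Player I gets 3.
- B → Player 2 plays c1 (best of 10, 4, 7); Player I gets 2.
- C → Player 2 plays c3 (best of 2, 2, 3); Player I gets 10.
- D → Player 2 plays c1 (best of 11, 7, 10); Player I gets 12.
Among 3, 2, 10, 12, the best is 12 at D. Subgame-perfect outcome: (D, c1) with payoffs (12, 11).

D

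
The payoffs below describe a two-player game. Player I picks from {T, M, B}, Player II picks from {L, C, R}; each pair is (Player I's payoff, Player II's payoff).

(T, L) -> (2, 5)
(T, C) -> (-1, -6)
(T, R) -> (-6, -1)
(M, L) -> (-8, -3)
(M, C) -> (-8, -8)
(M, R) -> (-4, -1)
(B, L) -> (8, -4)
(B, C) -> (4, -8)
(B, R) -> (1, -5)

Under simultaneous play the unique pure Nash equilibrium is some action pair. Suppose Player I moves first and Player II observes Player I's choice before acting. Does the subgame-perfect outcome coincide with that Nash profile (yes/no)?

Player II best-responds to each possible Player I move:
- T: Player II compares 5, -6, -1 and picks L; Player I would get 2.
- M: Player II compares -3, -8, -1 and picks R; Player I would get -4.
- B: Player II compares -4, -8, -5 and picks L; Player I would get 8.
Player I's induced payoffs are 2, -4, 8, so Player I commits to B. Subgame-perfect outcome: (B, L) with payoffs (8, -4).
Now find the simultaneous Nash equilibrium.
Player I's best replies: L→B; C→B; R→B.
Player II's best replies: T→L; M→R; B→L.
Only (B, L) has each player best-responding; Nash payoffs (8, -4).
Sequential outcome (B, L) coincides with the Nash profile (B, L).

yes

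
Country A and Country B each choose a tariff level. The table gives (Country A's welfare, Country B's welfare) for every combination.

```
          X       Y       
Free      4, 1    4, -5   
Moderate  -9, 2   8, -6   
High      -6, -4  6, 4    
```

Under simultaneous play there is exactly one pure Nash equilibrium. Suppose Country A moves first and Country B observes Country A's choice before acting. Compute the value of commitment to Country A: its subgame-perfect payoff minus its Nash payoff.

Country B best-responds to each possible Country A move:
- Free → Country B plays X (best of 1, -5); Country A gets 4.
- Moderate → Country B plays X (best of 2, -6); Country A gets -9.
- High → Country B plays Y (best of -4, 4); Country A gets 6.
Maximizing over 4, -9, 6, Country A chooses High. Subgame-perfect outcome: (High, Y) with payoffs (6, 4).
For the simultaneous game, intersect best replies.
Country A's best replies: X→Free; Y→Moderate.
Country B's best replies: Free→X; Moderate→X; High→Y.
The unique mutual best reply is (Free, X), giving (4, 1).
Country A's commitment gain: 6 − 4 = 2.

2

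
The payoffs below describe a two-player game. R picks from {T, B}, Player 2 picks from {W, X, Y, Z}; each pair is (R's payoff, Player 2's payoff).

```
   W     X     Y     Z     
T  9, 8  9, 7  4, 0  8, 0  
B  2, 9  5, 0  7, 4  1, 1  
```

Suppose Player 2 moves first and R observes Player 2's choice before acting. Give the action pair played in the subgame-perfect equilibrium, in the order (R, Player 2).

Backward induction with Player 2 moving first.
- W → R plays T (best of 9, 2); Player 2 gets 8.
- X → R plays T (best of 9, 5); Player 2 gets 7.
- Y → R plays B (best of 4, 7); Player 2 gets 4.
- Z → R plays T (best of 8, 1); Player 2 gets 0.
Among 8, 7, 4, 0, the best is 8 at W. Subgame-perfect outcome: (T, W) with payoffs (9, 8).

(T, W)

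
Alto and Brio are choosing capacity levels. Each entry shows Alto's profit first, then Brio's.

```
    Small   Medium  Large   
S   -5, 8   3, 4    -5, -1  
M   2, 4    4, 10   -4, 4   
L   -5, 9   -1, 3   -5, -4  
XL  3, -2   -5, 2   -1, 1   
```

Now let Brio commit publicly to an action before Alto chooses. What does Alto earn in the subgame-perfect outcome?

Solve by backward induction (Brio leads).
- Small → Alto plays XL (best of -5, 2, -5, 3); Brio gets -2.
- Medium → Alto plays M (best of 3, 4, -1, -5); Brio gets 10.
- Large → Alto plays XL (best of -5, -4, -5, -1); Brio gets 1.
Brio's induced payoffs are -2, 10, 1, so Brio commits to Medium. Subgame-perfect outcome: (M, Medium) with payoffs (4, 10).

4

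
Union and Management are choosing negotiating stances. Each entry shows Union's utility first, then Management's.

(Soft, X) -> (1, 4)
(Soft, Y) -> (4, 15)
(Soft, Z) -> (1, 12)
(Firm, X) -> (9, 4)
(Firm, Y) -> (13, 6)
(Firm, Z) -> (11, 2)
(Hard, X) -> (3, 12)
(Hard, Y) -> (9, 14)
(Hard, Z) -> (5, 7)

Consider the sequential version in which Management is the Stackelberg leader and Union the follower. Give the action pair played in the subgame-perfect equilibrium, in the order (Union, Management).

Work backward from Union's decision.
- X: Union compares 1, 9, 3 and picks Firm; Management would get 4.
- Y: Union compares 4, 13, 9 and picks Firm; Management would get 6.
- Z: Union compares 1, 11, 5 and picks Firm; Management would get 2.
Management's induced payoffs are 4, 6, 2, so Management commits to Y. Subgame-perfect outcome: (Firm, Y) with payoffs (13, 6).

(Firm, Y)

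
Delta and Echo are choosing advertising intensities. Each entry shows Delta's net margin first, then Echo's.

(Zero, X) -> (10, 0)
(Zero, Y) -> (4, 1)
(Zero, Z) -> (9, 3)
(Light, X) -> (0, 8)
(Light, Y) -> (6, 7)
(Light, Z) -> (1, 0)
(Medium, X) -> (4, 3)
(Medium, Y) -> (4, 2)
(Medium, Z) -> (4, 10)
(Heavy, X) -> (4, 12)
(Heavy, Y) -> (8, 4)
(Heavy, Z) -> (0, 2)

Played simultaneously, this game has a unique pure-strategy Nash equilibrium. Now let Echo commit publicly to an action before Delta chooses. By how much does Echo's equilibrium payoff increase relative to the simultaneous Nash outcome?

1

Work backward from Delta's decision.
- X: Delta compares 10, 0, 4, 4 and picks Zero; Echo would get 0.
- Y: Delta compares 4, 6, 4, 8 and picks Heavy; Echo would get 4.
- Z: Delta compares 9, 1, 4, 0 and picks Zero; Echo would get 3.
Echo's induced payoffs are 0, 4, 3, so Echo commits to Y. Subgame-perfect outcome: (Heavy, Y) with payoffs (8, 4).
For the simultaneous game, intersect best replies.
Delta's best replies: X→Zero; Y→Heavy; Z→Zero.
Echo's best replies: Zero→Z; Light→X; Medium→Z; Heavy→X.
Only (Zero, Z) has each player best-responding; Nash payoffs (9, 3).
Echo's commitment gain: 4 − 3 = 1.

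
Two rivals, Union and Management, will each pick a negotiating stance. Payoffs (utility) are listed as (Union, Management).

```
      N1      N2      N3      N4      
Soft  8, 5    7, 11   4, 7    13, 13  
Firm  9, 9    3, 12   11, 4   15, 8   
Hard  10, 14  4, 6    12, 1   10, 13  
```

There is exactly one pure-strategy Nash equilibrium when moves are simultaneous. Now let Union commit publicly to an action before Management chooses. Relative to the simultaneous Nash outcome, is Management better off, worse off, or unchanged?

worse off

Solve by backward induction (Union leads).
- Soft → Management plays N4 (best of 5, 11, 7, 13); Union gets 13.
- Firm → Management plays N2 (best of 9, 12, 4, 8); Union gets 3.
- Hard → Management plays N1 (best of 14, 6, 1, 13); Union gets 10.
Union's induced payoffs are 13, 3, 10, so Union commits to Soft. Subgame-perfect outcome: (Soft, N4) with payoffs (13, 13).
For the simultaneous game, intersect best replies.
Union's best replies: N1→Hard; N2→Soft; N3→Hard; N4→Firm.
Management's best replies: Soft→N4; Firm→N2; Hard→N1.
Only (Hard, N1) has each player best-responding; Nash payoffs (10, 14).
Management earns 13 sequentially versus 14 at the Nash outcome: worse off.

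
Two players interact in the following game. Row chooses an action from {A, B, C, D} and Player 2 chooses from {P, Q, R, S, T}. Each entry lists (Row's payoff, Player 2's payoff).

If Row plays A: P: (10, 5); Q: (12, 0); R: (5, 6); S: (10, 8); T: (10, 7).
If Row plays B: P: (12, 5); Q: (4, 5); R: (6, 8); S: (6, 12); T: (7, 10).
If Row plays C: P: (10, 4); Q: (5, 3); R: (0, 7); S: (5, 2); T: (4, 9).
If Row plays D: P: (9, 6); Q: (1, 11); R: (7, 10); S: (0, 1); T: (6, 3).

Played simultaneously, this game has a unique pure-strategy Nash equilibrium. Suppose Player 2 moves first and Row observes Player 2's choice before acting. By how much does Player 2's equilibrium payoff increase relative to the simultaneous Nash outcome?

2

Backward induction with Player 2 moving first.
- P → Row plays B (best of 10, 12, 10, 9); Player 2 gets 5.
- Q → Row plays A (best of 12, 4, 5, 1); Player 2 gets 0.
- R → Row plays D (best of 5, 6, 0, 7); Player 2 gets 10.
- S → Row plays A (best of 10, 6, 5, 0); Player 2 gets 8.
- T → Row plays A (best of 10, 7, 4, 6); Player 2 gets 7.
Among 5, 0, 10, 8, 7, the best is 10 at R. Subgame-perfect outcome: (D, R) with payoffs (7, 10).
For the simultaneous game, intersect best replies.
Row's best replies: P→B; Q→A; R→D; S→A; T→A.
Player 2's best replies: A→S; B→S; C→T; D→Q.
Only (A, S) has each player best-responding; Nash payoffs (10, 8).
Player 2's commitment gain: 10 − 8 = 2.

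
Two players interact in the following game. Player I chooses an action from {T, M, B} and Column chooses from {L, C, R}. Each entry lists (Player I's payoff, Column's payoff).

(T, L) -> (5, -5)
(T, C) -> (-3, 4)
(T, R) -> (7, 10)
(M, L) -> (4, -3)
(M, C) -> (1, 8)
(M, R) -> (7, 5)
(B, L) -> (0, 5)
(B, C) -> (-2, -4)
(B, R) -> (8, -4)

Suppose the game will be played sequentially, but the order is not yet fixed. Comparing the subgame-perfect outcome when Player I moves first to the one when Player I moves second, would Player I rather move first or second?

If Player I leads: Column's best replies are T→R, M→C, B→L; Player I's induced payoffs 7, 1, 0; outcome (T, R), payoffs (7, 10).
If Column leads: Player I's best replies are L→T, C→M, R→B; Column's induced payoffs -5, 8, -4; outcome (M, C), payoffs (1, 8).
Player I gets 7 moving first and 1 moving second, so Player I prefers to move first.

first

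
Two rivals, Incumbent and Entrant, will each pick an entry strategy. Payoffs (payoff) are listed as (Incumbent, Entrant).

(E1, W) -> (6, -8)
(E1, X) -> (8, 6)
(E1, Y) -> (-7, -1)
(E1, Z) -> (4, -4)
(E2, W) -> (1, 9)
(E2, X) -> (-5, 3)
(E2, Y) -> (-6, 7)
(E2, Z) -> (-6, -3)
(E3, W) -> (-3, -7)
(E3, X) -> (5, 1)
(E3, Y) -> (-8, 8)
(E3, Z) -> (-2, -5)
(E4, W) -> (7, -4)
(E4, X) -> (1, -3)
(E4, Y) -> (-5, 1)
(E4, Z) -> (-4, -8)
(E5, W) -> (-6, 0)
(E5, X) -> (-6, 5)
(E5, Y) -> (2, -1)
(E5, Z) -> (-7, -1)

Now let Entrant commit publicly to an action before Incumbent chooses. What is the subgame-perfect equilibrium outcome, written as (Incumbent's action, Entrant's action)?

Incumbent best-responds to each possible Entrant move:
- W → Incumbent plays E4 (best of 6, 1, -3, 7, -6); Entrant gets -4.
- X → Incumbent plays E1 (best of 8, -5, 5, 1, -6); Entrant gets 6.
- Y → Incumbent plays E5 (best of -7, -6, -8, -5, 2); Entrant gets -1.
- Z → Incumbent plays E1 (best of 4, -6, -2, -4, -7); Entrant gets -4.
Entrant's induced payoffs are -4, 6, -1, -4, so Entrant commits to X. Subgame-perfect outcome: (E1, X) with payoffs (8, 6).

(E1, X)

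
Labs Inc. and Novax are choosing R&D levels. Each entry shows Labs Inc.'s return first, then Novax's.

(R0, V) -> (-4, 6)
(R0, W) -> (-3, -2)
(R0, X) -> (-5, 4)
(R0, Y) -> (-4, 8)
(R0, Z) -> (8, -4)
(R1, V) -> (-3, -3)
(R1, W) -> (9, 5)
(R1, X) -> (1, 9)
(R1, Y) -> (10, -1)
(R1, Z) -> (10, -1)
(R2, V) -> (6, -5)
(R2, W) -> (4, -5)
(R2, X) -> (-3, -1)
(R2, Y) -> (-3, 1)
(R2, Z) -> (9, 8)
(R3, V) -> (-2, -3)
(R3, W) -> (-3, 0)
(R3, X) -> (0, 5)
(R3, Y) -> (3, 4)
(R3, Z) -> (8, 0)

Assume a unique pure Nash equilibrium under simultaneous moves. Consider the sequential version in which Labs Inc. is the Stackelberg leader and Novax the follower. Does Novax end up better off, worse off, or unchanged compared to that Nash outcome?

worse off

Novax best-responds to each possible Labs Inc. move:
- R0 → Novax plays Y (best of 6, -2, 4, 8, -4); Labs Inc. gets -4.
- R1 → Novax plays X (best of -3, 5, 9, -1, -1); Labs Inc. gets 1.
- R2 → Novax plays Z (best of -5, -5, -1, 1, 8); Labs Inc. gets 9.
- R3 → Novax plays X (best of -3, 0, 5, 4, 0); Labs Inc. gets 0.
Among -4, 1, 9, 0, the best is 9 at R2. Subgame-perfect outcome: (R2, Z) with payoffs (9, 8).
Under simultaneous play:
Labs Inc.'s best replies: V→R2; W→R1; X→R1; Y→R1; Z→R1.
Novax's best replies: R0→Y; R1→X; R2→Z; R3→X.
Only (R1, X) has each player best-responding; Nash payoffs (1, 9).
Novax earns 8 sequentially versus 9 at the Nash outcome: worse off.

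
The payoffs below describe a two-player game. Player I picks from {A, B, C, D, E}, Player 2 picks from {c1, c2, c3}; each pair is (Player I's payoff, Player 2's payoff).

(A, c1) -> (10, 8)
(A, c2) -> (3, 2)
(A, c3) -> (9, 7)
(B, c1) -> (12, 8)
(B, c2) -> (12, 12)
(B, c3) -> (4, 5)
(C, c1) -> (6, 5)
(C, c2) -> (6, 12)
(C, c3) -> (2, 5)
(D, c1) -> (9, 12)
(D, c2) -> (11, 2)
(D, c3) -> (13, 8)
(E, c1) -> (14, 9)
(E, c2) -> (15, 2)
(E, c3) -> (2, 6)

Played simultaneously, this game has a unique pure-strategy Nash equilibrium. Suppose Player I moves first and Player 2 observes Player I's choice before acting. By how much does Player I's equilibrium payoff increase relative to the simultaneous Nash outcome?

0

Backward induction with Player I moving first.
- A → Player 2 plays c1 (best of 8, 2, 7); Player I gets 10.
- B → Player 2 plays c2 (best of 8, 12, 5); Player I gets 12.
- C → Player 2 plays c2 (best of 5, 12, 5); Player I gets 6.
- D → Player 2 plays c1 (best of 12, 2, 8); Player I gets 9.
- E → Player 2 plays c1 (best of 9, 2, 6); Player I gets 14.
Among 10, 12, 6, 9, 14, the best is 14 at E. Subgame-perfect outcome: (E, c1) with payoffs (14, 9).
Now find the simultaneous Nash equilibrium.
Player I's best replies: c1→E; c2→E; c3→D.
Player 2's best replies: A→c1; B→c2; C→c2; D→c1; E→c1.
The unique mutual best reply is (E, c1), giving (14, 9).
Player I's commitment gain: 14 − 14 = 0.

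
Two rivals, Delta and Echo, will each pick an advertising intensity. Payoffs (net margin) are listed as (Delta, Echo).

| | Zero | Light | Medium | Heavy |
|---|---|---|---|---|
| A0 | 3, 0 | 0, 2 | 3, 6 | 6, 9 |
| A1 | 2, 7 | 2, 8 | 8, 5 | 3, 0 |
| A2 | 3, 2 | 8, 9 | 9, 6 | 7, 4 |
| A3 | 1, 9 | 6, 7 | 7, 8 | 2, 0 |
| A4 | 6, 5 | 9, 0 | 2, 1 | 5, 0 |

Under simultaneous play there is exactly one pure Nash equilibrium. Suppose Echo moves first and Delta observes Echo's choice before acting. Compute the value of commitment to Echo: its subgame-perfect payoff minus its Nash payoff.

1

Backward induction with Echo moving first.
- Zero: Delta compares 3, 2, 3, 1, 6 and picks A4; Echo would get 5.
- Light: Delta compares 0, 2, 8, 6, 9 and picks A4; Echo would get 0.
- Medium: Delta compares 3, 8, 9, 7, 2 and picks A2; Echo would get 6.
- Heavy: Delta compares 6, 3, 7, 2, 5 and picks A2; Echo would get 4.
Echo's induced payoffs are 5, 0, 6, 4, so Echo commits to Medium. Subgame-perfect outcome: (A2, Medium) with payoffs (9, 6).
Under simultaneous play:
Delta's best replies: Zero→A4; Light→A4; Medium→A2; Heavy→A2.
Echo's best replies: A0→Heavy; A1→Light; A2→Light; A3→Zero; A4→Zero.
Only (A4, Zero) has each player best-responding; Nash payoffs (6, 5).
Echo's commitment gain: 6 − 5 = 1.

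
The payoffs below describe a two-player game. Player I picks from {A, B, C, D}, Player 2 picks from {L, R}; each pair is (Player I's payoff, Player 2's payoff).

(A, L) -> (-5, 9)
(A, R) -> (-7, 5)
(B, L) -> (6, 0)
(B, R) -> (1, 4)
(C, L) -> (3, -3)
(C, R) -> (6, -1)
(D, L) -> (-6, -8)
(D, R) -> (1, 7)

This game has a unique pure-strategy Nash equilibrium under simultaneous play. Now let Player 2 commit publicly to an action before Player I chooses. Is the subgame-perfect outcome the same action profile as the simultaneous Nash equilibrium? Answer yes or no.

Player I best-responds to each possible Player 2 move:
- L → Player I plays B (best of -5, 6, 3, -6); Player 2 gets 0.
- R → Player I plays C (best of -7, 1, 6, 1); Player 2 gets -1.
Player 2's induced payoffs are 0, -1, so Player 2 commits to L. Subgame-perfect outcome: (B, L) with payoffs (6, 0).
Now find the simultaneous Nash equilibrium.
Player I's best replies: L→B; R→C.
Player 2's best replies: A→L; B→R; C→R; D→R.
Only (C, R) has each player best-responding; Nash payoffs (6, -1).
Sequential outcome (B, L) differs from the Nash profile (C, R).

no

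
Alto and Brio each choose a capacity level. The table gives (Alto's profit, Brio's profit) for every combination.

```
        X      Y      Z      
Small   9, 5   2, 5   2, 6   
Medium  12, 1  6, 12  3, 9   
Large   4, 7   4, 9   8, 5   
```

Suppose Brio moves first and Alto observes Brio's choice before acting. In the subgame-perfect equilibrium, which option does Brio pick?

Alto best-responds to each possible Brio move:
- X: Alto compares 9, 12, 4 and picks Medium; Brio would get 1.
- Y: Alto compares 2, 6, 4 and picks Medium; Brio would get 12.
- Z: Alto compares 2, 3, 8 and picks Large; Brio would get 5.
Among 1, 12, 5, the best is 12 at Y. Subgame-perfect outcome: (Medium, Y) with payoffs (6, 12).

Y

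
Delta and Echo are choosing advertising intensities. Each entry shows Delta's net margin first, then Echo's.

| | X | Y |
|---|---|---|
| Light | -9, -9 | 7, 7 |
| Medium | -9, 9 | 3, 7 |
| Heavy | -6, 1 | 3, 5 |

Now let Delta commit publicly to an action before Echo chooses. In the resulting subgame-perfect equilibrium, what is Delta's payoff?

Work backward from Echo's decision.
- Light: Echo compares -9, 7 and picks Y; Delta would get 7.
- Medium: Echo compares 9, 7 and picks X; Delta would get -9.
- Heavy: Echo compares 1, 5 and picks Y; Delta would get 3.
Among 7, -9, 3, the best is 7 at Light. Subgame-perfect outcome: (Light, Y) with payoffs (7, 7).

7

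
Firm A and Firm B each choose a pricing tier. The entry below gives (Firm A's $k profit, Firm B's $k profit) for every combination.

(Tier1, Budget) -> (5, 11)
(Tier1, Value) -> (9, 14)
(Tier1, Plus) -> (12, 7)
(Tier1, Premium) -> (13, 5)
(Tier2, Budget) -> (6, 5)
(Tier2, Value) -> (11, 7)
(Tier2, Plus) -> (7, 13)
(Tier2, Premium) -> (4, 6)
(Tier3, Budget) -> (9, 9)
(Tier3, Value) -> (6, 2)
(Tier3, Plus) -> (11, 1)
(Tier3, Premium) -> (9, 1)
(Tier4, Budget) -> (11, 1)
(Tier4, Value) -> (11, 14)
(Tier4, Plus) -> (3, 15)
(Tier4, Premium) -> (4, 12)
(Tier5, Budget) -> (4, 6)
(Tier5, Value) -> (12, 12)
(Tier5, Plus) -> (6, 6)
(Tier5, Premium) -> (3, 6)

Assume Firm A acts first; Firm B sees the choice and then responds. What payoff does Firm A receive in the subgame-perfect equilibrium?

12

Work backward from Firm B's decision.
- Tier1: Firm B compares 11, 14, 7, 5 and picks Value; Firm A would get 9.
- Tier2: Firm B compares 5, 7, 13, 6 and picks Plus; Firm A would get 7.
- Tier3: Firm B compares 9, 2, 1, 1 and picks Budget; Firm A would get 9.
- Tier4: Firm B compares 1, 14, 15, 12 and picks Plus; Firm A would get 3.
- Tier5: Firm B compares 6, 12, 6, 6 and picks Value; Firm A would get 12.
Maximizing over 9, 7, 9, 3, 12, Firm A chooses Tier5. Subgame-perfect outcome: (Tier5, Value) with payoffs (12, 12).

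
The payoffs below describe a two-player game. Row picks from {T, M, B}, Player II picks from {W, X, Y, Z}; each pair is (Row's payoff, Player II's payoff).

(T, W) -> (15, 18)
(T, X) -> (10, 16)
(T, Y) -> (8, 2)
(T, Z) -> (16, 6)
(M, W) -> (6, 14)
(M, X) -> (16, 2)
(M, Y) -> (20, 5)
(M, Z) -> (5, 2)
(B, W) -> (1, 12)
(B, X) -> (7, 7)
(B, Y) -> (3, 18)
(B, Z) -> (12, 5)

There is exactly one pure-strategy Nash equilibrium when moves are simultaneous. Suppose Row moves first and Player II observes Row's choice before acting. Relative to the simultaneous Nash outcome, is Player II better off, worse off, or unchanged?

Player II best-responds to each possible Row move:
- T: BR = W, leader payoff 15.
- M: BR = W, leader payoff 6.
- B: BR = Y, leader payoff 3.
Row's induced payoffs are 15, 6, 3, so Row commits to T. Subgame-perfect outcome: (T, W) with payoffs (15, 18).
Now find the simultaneous Nash equilibrium.
Row's best replies: W→T; X→M; Y→M; Z→T.
Player II's best replies: T→W; M→W; B→Y.
The unique mutual best reply is (T, W), giving (15, 18).
Player II earns 18 sequentially versus 18 at the Nash outcome: unchanged.

unchanged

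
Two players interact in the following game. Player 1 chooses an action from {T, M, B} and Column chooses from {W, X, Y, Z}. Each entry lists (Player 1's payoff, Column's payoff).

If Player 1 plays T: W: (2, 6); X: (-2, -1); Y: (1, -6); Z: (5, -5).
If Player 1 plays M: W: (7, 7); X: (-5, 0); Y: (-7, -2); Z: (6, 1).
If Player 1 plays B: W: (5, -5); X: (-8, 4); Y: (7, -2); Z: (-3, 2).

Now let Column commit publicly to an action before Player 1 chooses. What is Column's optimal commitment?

Backward induction with Column moving first.
- W: BR = M, leader payoff 7.
- X: BR = T, leader payoff -1.
- Y: BR = B, leader payoff -2.
- Z: BR = M, leader payoff 1.
Among 7, -1, -2, 1, the best is 7 at W. Subgame-perfect outcome: (M, W) with payoffs (7, 7).

W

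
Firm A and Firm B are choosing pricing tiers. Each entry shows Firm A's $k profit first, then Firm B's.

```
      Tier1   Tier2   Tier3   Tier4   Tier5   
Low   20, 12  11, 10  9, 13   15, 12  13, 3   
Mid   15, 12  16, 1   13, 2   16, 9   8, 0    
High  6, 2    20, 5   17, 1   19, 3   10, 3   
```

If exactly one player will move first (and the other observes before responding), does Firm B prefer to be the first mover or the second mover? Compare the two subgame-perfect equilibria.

first

If Firm A leads: Firm B's best replies are Low→Tier3, Mid→Tier1, High→Tier2; Firm A's induced payoffs 9, 15, 20; outcome (High, Tier2), payoffs (20, 5).
If Firm B leads: Firm A's best replies are Tier1→Low, Tier2→High, Tier3→High, Tier4→High, Tier5→Low; Firm B's induced payoffs 12, 5, 1, 3, 3; outcome (Low, Tier1), payoffs (20, 12).
Firm B gets 12 moving first and 5 moving second, so Firm B prefers to move first.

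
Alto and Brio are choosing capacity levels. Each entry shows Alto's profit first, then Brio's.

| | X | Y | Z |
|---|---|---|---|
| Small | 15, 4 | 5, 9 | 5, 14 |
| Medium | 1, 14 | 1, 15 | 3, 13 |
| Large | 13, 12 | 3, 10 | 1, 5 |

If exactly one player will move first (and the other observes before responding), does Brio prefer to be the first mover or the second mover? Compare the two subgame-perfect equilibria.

If Alto leads: Brio's best replies are Small→Z, Medium→Y, Large→X; Alto's induced payoffs 5, 1, 13; outcome (Large, X), payoffs (13, 12).
If Brio leads: Alto's best replies are X→Small, Y→Small, Z→Small; Brio's induced payoffs 4, 9, 14; outcome (Small, Z), payoffs (5, 14).
Brio gets 14 moving first and 12 moving second, so Brio prefers to move first.

first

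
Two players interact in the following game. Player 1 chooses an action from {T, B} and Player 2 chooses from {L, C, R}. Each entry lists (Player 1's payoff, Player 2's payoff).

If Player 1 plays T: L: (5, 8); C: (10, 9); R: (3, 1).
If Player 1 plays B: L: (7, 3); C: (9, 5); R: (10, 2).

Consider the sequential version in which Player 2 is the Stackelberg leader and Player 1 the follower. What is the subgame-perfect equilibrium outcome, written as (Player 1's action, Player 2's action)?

Player 1 best-responds to each possible Player 2 move:
- L → Player 1 plays B (best of 5, 7); Player 2 gets 3.
- C → Player 1 plays T (best of 10, 9); Player 2 gets 9.
- R → Player 1 plays B (best of 3, 10); Player 2 gets 2.
Among 3, 9, 2, the best is 9 at C. Subgame-perfect outcome: (T, C) with payoffs (10, 9).

(T, C)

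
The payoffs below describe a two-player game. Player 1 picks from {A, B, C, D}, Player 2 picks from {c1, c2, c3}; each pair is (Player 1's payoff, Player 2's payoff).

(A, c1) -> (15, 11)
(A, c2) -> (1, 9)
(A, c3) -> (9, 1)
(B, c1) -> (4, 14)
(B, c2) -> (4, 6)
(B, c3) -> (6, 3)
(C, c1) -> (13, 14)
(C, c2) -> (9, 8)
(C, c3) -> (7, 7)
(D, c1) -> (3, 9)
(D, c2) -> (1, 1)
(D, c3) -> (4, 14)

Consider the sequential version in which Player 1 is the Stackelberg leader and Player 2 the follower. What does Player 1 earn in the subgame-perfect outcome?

Player 2 best-responds to each possible Player 1 move:
- A: BR = c1, leader payoff 15.
- B: BR = c1, leader payoff 4.
- C: BR = c1, leader payoff 13.
- D: BR = c3, leader payoff 4.
Among 15, 4, 13, 4, the best is 15 at A. Subgame-perfect outcome: (A, c1) with payoffs (15, 11).

15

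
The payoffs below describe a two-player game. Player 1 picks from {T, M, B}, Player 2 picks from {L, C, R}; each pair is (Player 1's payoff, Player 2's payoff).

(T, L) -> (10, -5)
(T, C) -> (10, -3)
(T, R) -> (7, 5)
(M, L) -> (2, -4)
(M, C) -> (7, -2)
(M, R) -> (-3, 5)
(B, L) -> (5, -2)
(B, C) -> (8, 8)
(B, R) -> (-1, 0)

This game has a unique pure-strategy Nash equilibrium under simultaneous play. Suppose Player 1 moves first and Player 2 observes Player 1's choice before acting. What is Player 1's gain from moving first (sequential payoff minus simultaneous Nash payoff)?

Work backward from Player 2's decision.
- T: BR = R, leader payoff 7.
- M: BR = R, leader payoff -3.
- B: BR = C, leader payoff 8.
Maximizing over 7, -3, 8, Player 1 chooses B. Subgame-perfect outcome: (B, C) with payoffs (8, 8).
Under simultaneous play:
Player 1's best replies: L→T; C→T; R→T.
Player 2's best replies: T→R; M→R; B→C.
Only (T, R) has each player best-responding; Nash payoffs (7, 5).
Player 1's commitment gain: 8 − 7 = 1.

1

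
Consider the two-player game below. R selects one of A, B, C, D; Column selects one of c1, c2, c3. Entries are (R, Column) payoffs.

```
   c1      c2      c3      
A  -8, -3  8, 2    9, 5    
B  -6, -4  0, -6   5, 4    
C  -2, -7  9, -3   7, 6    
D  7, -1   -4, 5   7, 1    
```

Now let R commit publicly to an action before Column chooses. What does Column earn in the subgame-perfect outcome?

5

Column best-responds to each possible R move:
- A: Column compares -3, 2, 5 and picks c3; R would get 9.
- B: Column compares -4, -6, 4 and picks c3; R would get 5.
- C: Column compares -7, -3, 6 and picks c3; R would get 7.
- D: Column compares -1, 5, 1 and picks c2; R would get -4.
Maximizing over 9, 5, 7, -4, R chooses A. Subgame-perfect outcome: (A, c3) with payoffs (9, 5).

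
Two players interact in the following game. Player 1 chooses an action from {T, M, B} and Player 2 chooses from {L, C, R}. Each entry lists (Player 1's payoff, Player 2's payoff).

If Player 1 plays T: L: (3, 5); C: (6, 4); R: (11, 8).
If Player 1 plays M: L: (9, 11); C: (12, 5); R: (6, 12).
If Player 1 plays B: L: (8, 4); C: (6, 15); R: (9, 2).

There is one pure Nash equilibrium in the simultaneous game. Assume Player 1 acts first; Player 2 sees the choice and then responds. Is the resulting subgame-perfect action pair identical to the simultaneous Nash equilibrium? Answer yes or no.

Backward induction with Player 1 moving first.
- T → Player 2 plays R (best of 5, 4, 8); Player 1 gets 11.
- M → Player 2 plays R (best of 11, 5, 12); Player 1 gets 6.
- B → Player 2 plays C (best of 4, 15, 2); Player 1 gets 6.
Among 11, 6, 6, the best is 11 at T. Subgame-perfect outcome: (T, R) with payoffs (11, 8).
Under simultaneous play:
Player 1's best replies: L→M; C→M; R→T.
Player 2's best replies: T→R; M→R; B→C.
Only (T, R) has each player best-responding; Nash payoffs (11, 8).
Sequential outcome (T, R) coincides with the Nash profile (T, R).

yes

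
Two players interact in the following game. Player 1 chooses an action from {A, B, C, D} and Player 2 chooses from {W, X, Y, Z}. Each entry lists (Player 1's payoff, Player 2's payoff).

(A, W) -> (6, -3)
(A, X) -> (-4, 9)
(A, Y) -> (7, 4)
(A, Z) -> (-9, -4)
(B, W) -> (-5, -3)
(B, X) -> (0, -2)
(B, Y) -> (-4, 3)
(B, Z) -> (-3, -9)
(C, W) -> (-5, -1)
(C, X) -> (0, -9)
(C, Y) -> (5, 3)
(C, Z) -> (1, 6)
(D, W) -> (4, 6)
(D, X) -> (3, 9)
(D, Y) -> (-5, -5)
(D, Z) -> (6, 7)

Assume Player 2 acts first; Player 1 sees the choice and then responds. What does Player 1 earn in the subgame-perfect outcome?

Player 1 best-responds to each possible Player 2 move:
- W: BR = A, leader payoff -3.
- X: BR = D, leader payoff 9.
- Y: BR = A, leader payoff 4.
- Z: BR = D, leader payoff 7.
Player 2's induced payoffs are -3, 9, 4, 7, so Player 2 commits to X. Subgame-perfect outcome: (D, X) with payoffs (3, 9).

3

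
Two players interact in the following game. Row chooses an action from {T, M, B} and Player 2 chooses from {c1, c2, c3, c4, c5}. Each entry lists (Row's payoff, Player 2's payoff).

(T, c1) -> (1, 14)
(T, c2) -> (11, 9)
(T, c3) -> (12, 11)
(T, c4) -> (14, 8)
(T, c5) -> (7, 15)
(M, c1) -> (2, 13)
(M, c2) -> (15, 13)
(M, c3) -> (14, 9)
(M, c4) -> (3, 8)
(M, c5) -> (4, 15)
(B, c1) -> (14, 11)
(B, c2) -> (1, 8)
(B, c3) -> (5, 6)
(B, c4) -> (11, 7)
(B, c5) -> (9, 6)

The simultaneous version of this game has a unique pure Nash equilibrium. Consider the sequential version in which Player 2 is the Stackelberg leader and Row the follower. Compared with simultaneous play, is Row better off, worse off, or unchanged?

Solve by backward induction (Player 2 leads).
- c1: BR = B, leader payoff 11.
- c2: BR = M, leader payoff 13.
- c3: BR = M, leader payoff 9.
- c4: BR = T, leader payoff 8.
- c5: BR = B, leader payoff 6.
Maximizing over 11, 13, 9, 8, 6, Player 2 chooses c2. Subgame-perfect outcome: (M, c2) with payoffs (15, 13).
Under simultaneous play:
Row's best replies: c1→B; c2→M; c3→M; c4→T; c5→B.
Player 2's best replies: T→c5; M→c5; B→c1.
Only (B, c1) has each player best-responding; Nash payoffs (14, 11).
Row earns 15 sequentially versus 14 at the Nash outcome: better off.

better off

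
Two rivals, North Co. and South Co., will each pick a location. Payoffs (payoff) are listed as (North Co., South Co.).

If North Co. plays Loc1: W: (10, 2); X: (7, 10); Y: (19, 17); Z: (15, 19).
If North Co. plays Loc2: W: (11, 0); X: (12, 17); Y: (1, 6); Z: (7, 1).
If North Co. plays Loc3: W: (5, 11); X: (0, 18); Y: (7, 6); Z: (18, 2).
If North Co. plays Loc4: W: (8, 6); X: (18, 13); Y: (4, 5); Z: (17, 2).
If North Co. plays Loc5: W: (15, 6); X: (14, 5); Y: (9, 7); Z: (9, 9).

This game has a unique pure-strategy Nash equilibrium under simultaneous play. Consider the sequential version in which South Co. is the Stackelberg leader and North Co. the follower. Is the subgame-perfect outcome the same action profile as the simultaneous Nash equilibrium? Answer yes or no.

no

Backward induction with South Co. moving first.
- W → North Co. plays Loc5 (best of 10, 11, 5, 8, 15); South Co. gets 6.
- X → North Co. plays Loc4 (best of 7, 12, 0, 18, 14); South Co. gets 13.
- Y → North Co. plays Loc1 (best of 19, 1, 7, 4, 9); South Co. gets 17.
- Z → North Co. plays Loc3 (best of 15, 7, 18, 17, 9); South Co. gets 2.
Among 6, 13, 17, 2, the best is 17 at Y. Subgame-perfect outcome: (Loc1, Y) with payoffs (19, 17).
For the simultaneous game, intersect best replies.
North Co.'s best replies: W→Loc5; X→Loc4; Y→Loc1; Z→Loc3.
South Co.'s best replies: Loc1→Z; Loc2→X; Loc3→X; Loc4→X; Loc5→Z.
The unique mutual best reply is (Loc4, X), giving (18, 13).
Sequential outcome (Loc1, Y) differs from the Nash profile (Loc4, X).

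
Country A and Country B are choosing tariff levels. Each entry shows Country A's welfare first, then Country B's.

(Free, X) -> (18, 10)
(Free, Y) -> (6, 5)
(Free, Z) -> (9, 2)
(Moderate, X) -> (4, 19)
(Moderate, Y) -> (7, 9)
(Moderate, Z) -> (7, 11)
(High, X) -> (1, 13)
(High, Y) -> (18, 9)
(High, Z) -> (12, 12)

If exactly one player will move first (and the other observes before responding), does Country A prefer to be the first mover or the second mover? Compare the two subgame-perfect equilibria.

first

If Country A leads: Country B's best replies are Free→X, Moderate→X, High→X; Country A's induced payoffs 18, 4, 1; outcome (Free, X), payoffs (18, 10).
If Country B leads: Country A's best replies are X→Free, Y→High, Z→High; Country B's induced payoffs 10, 9, 12; outcome (High, Z), payoffs (12, 12).
Country A gets 18 moving first and 12 moving second, so Country A prefers to move first.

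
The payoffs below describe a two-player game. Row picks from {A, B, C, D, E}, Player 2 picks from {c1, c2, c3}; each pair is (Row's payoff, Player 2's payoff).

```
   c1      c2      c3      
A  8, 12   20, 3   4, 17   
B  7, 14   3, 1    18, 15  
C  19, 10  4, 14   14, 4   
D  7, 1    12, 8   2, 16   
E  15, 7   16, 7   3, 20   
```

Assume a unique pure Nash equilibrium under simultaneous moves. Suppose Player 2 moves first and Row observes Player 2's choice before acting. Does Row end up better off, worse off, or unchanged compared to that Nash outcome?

Row best-responds to each possible Player 2 move:
- c1: Row compares 8, 7, 19, 7, 15 and picks C; Player 2 would get 10.
- c2: Row compares 20, 3, 4, 12, 16 and picks A; Player 2 would get 3.
- c3: Row compares 4, 18, 14, 2, 3 and picks B; Player 2 would get 15.
Maximizing over 10, 3, 15, Player 2 chooses c3. Subgame-perfect outcome: (B, c3) with payoffs (18, 15).
Under simultaneous play:
Row's best replies: c1→C; c2→A; c3→B.
Player 2's best replies: A→c3; B→c3; C→c2; D→c3; E→c3.
Only (B, c3) has each player best-responding; Nash payoffs (18, 15).
Row earns 18 sequentially versus 18 at the Nash outcome: unchanged.

unchanged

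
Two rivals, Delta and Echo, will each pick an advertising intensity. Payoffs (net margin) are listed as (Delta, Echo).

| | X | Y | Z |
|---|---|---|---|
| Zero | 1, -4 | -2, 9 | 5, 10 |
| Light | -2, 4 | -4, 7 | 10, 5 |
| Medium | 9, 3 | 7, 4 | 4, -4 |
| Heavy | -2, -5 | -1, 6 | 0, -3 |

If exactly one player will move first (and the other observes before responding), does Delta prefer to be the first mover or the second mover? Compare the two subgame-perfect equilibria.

If Delta leads: Echo's best replies are Zero→Z, Light→Y, Medium→Y, Heavy→Y; Delta's induced payoffs 5, -4, 7, -1; outcome (Medium, Y), payoffs (7, 4).
If Echo leads: Delta's best replies are X→Medium, Y→Medium, Z→Light; Echo's induced payoffs 3, 4, 5; outcome (Light, Z), payoffs (10, 5).
Delta gets 7 moving first and 10 moving second, so Delta prefers to move second.

second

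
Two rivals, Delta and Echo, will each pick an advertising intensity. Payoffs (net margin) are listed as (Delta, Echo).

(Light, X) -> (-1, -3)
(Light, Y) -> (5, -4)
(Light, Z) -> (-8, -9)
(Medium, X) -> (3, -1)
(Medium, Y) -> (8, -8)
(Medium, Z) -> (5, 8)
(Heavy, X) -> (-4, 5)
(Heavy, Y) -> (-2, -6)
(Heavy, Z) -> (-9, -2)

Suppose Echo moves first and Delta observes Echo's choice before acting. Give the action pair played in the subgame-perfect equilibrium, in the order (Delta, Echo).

Delta best-responds to each possible Echo move:
- X: BR = Medium, leader payoff -1.
- Y: BR = Medium, leader payoff -8.
- Z: BR = Medium, leader payoff 8.
Among -1, -8, 8, the best is 8 at Z. Subgame-perfect outcome: (Medium, Z) with payoffs (5, 8).

(Medium, Z)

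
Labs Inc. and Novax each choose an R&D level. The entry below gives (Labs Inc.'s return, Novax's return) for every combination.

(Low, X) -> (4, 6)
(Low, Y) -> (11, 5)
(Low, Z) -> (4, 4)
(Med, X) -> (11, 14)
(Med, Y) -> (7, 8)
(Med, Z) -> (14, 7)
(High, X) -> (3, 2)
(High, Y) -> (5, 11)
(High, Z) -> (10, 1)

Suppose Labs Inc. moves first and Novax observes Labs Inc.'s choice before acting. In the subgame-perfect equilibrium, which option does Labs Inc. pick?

Work backward from Novax's decision.
- Low → Novax plays X (best of 6, 5, 4); Labs Inc. gets 4.
- Med → Novax plays X (best of 14, 8, 7); Labs Inc. gets 11.
- High → Novax plays Y (best of 2, 11, 1); Labs Inc. gets 5.
Labs Inc.'s induced payoffs are 4, 11, 5, so Labs Inc. commits to Med. Subgame-perfect outcome: (Med, X) with payoffs (11, 14).

Med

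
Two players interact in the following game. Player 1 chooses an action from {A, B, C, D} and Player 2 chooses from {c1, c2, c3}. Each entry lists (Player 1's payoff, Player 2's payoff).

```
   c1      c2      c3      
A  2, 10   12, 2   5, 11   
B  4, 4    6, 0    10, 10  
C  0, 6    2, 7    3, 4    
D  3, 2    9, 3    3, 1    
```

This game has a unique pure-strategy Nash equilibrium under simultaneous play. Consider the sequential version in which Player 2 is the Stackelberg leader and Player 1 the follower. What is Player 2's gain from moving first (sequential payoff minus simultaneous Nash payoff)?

Backward induction with Player 2 moving first.
- c1: BR = B, leader payoff 4.
- c2: BR = A, leader payoff 2.
- c3: BR = B, leader payoff 10.
Maximizing over 4, 2, 10, Player 2 chooses c3. Subgame-perfect outcome: (B, c3) with payoffs (10, 10).
Under simultaneous play:
Player 1's best replies: c1→B; c2→A; c3→B.
Player 2's best replies: A→c3; B→c3; C→c2; D→c2.
Only (B, c3) has each player best-responding; Nash payoffs (10, 10).
Player 2's commitment gain: 10 − 10 = 0.

0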